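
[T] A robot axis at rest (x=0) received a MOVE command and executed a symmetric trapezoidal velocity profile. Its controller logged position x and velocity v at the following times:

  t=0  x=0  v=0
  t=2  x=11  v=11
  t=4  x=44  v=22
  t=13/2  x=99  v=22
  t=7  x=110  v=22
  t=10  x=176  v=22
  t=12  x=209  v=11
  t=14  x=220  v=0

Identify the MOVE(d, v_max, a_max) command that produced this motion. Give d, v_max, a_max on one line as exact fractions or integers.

d=220 v_max=22 a_max=11/2

final state: t=14, x=220, v=0 → d = 220
a_max = (11−0)/(2−0) = 11/2
max v = 22 over t∈[4,10] → v_max = 22
check: 22·(4+6) = 220 ✓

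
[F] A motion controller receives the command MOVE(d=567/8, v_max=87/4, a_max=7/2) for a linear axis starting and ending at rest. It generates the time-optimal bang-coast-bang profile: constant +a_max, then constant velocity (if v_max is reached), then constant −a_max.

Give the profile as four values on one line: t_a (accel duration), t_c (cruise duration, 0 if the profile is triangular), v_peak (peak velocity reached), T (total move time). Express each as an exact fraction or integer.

t_a=9/2 t_c=0 v_peak=63/4 T=9

(v_max)²/a_max = (87/4)²/(7/2) = 7569/56
567/8 < 7569/56 → triangular
v_peak = √(567/8·7/2) = √(3969/16) = 63/4
t_a = (63/4)/(7/2) = 9/2; t_c = 0
T = 2·9/2 = 9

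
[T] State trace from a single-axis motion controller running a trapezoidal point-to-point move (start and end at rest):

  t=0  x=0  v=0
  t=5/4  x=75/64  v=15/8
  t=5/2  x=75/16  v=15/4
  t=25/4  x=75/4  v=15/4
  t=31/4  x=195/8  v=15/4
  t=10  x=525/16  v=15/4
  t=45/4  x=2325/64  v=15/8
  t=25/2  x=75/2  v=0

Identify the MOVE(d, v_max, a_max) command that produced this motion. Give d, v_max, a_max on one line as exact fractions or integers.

final state: t=25/2, x=75/2, v=0 → d = 75/2
a_max = (15/8−0)/(5/4−0) = 3/2
max v = 15/4 over t∈[5/2,10] → v_max = 15/4
check: 15/4·(5/2+15/2) = 75/2 ✓

d=75/2 v_max=15/4 a_max=3/2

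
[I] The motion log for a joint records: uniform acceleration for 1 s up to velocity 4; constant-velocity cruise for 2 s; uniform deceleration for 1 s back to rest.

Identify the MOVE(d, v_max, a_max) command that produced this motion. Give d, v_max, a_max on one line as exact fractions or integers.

a_max = 4/1 = 4
d_a = ½·4·1 = 2; d_c = 4·2 = 8
d = 2·2 + 8 = 12
t_c = 2 > 0 → v_max = v_peak = 4

d=12 v_max=4 a_max=4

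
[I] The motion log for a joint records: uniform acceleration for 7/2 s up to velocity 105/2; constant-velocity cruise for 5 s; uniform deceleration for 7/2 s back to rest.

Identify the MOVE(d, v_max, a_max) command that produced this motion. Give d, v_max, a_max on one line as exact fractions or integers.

d=1785/4 v_max=105/2 a_max=15

a_max = (105/2)/(7/2) = 15
d_a = ½·105/2·7/2 = 735/8; d_c = 105/2·5 = 525/2
d = 2·735/8 + 525/2 = 1785/4
t_c = 5 > 0 → v_max = v_peak = 105/2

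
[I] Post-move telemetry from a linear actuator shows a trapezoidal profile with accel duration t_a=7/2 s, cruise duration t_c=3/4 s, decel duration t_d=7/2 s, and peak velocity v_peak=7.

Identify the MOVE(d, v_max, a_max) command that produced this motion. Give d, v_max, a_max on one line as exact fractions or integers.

d=119/4 v_max=7 a_max=2

a_max = 7/(7/2) = 2
d_a = ½·7·7/2 = 49/4; d_c = 7·3/4 = 21/4
d = 2·49/4 + 21/4 = 119/4
t_c = 3/4 > 0 → v_max = v_peak = 7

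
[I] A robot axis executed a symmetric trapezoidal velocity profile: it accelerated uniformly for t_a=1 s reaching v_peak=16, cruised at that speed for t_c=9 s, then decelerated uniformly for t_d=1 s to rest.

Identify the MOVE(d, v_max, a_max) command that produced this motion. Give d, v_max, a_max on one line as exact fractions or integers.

d=160 v_max=16 a_max=16

a_max = 16/1 = 16
d_a = ½·16·1 = 8; d_c = 16·9 = 144
d = 2·8 + 144 = 160
t_c = 9 > 0 ⇒ limit active, v_max = 16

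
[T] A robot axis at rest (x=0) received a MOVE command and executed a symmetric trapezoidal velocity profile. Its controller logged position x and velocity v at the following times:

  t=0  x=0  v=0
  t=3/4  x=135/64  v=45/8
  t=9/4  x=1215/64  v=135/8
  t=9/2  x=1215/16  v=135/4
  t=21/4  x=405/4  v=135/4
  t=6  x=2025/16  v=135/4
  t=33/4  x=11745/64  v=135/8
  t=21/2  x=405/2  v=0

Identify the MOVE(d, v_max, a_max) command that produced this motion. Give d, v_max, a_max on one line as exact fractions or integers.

d=405/2 v_max=135/4 a_max=15/2

final state: t=21/2, x=405/2, v=0 → d = 405/2
a_max = (45/8−0)/(3/4−0) = 15/2
max v = 135/4 over t∈[9/2,6] → v_max = 135/4
check: 135/4·(9/2+3/2) = 405/2 ✓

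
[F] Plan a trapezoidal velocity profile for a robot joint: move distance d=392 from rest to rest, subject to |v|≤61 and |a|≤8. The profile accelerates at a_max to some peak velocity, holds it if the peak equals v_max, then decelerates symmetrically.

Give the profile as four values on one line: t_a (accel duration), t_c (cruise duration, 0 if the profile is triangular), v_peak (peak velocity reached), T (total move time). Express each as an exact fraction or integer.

t_a=7 t_c=0 v_peak=56 T=14

vₘ²/aₘ = 61²/8 = 3721/8
392 < 3721/8 → triangular
v_peak = √(392·8) = √3136 = 56
t_a = 56/8 = 7; t_c = 0
T = 2·7 = 14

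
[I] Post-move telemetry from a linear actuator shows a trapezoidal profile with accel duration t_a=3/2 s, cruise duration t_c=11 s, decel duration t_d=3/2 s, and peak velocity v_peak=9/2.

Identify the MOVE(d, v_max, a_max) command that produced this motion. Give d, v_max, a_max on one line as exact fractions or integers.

d=225/4 v_max=9/2 a_max=3

a_max = (9/2)/(3/2) = 3
d_a = ½·9/2·3/2 = 27/8; d_c = 9/2·11 = 99/2
d = 2·27/8 + 99/2 = 225/4
t_c = 11 > 0 so v_max = 9/2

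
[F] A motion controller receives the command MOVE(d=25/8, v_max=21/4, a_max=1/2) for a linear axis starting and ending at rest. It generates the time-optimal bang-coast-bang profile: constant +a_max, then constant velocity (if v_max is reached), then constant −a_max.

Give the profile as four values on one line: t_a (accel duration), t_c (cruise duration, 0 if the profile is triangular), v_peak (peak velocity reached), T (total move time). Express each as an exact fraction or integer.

t_a=5/2 t_c=0 v_peak=5/4 T=5

vₘ²/aₘ = (21/4)²/(1/2) = 441/8
25/8 < 441/8 ⇒ no cruise
v_peak = √(25/8·1/2) = √(25/16) = 5/4
t_a = (5/4)/(1/2) = 5/2; t_c = 0
T = 2·5/2 = 5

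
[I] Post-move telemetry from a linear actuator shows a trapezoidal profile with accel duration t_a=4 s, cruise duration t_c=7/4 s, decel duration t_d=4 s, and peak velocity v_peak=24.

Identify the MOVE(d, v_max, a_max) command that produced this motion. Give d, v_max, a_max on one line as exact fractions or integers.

a_max = 24/4 = 6
d_a = ½·24·4 = 48; d_c = 24·7/4 = 42
d = 2·48 + 42 = 138
t_c = 7/4 > 0 so v_max = 24

d=138 v_max=24 a_max=6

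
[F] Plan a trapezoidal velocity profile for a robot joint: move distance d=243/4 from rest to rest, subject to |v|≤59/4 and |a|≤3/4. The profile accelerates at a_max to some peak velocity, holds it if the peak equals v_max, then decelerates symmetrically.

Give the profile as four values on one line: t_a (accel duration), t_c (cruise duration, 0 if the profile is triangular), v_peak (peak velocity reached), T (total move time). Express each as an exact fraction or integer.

t_a=9 t_c=0 v_peak=27/4 T=18

(v_max)²/a_max = (59/4)²/(3/4) = 3481/12
243/4 < 3481/12 ⇒ no cruise
v_peak = √(243/4·3/4) = √(729/16) = 27/4
t_a = (27/4)/(3/4) = 9; t_c = 0
T = 2·9 = 18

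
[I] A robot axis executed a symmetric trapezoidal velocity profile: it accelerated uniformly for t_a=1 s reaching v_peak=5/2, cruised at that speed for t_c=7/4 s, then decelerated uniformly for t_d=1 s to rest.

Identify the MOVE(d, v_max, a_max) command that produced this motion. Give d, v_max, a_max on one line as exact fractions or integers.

d=55/8 v_max=5/2 a_max=5/2

a_max = (5/2)/1 = 5/2
d_a = ½·5/2·1 = 5/4; d_c = 5/2·7/4 = 35/8
d = 2·5/4 + 35/8 = 55/8
t_c = 7/4 > 0 ⇒ limit active, v_max = 5/2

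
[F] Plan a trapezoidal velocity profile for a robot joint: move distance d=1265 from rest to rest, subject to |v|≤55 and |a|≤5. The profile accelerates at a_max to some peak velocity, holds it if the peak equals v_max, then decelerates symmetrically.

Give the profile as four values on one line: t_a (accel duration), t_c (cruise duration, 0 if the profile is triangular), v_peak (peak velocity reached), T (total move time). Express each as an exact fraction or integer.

t_a=11 t_c=12 v_peak=55 T=34

vₘ²/aₘ = 55²/5 = 605
1265 ≥ 605 ⇒ cruise phase
t_a = 55/5 = 11; v_peak = 55
d_cruise = 1265 − 605 = 660; t_c = 660/55 = 12
T = 2·11 + 12 = 34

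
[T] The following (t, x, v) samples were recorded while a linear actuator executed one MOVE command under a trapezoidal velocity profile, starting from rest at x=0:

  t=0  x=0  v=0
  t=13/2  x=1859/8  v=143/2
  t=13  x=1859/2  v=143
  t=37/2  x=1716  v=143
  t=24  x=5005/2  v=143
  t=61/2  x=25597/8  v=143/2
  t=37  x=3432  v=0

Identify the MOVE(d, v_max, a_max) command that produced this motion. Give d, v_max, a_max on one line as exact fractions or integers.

d=3432 v_max=143 a_max=11

final state: t=37, x=3432, v=0 → d = 3432
a_max = (143/2−0)/(13/2−0) = 11
max v = 143 over t∈[13,24] → v_max = 143
check: 143·(13+11) = 3432 ✓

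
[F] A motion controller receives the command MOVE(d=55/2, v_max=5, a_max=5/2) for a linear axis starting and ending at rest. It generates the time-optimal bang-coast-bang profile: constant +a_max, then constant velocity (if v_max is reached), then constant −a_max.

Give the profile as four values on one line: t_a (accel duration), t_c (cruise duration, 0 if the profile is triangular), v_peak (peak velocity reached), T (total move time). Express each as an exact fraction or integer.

vₘ²/aₘ = 5²/(5/2) = 10
55/2 ≥ 10 → trapezoidal
t_a = 5/(5/2) = 2; v_peak = 5
d_cruise = 55/2 − 10 = 35/2; t_c = (35/2)/5 = 7/2
T = 2·2 + 7/2 = 15/2

t_a=2 t_c=7/2 v_peak=5 T=15/2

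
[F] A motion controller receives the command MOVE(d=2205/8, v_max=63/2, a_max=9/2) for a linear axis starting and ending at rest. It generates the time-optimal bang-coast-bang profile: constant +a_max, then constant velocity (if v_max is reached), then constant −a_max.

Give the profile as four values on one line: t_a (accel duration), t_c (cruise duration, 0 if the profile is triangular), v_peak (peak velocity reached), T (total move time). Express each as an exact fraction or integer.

t_a=7 t_c=7/4 v_peak=63/2 T=63/4

v_max²/a_max = (63/2)²/(9/2) = 441/2
2205/8 ≥ 441/2 → trapezoidal
t_a = (63/2)/(9/2) = 7; v_peak = 63/2
d_cruise = 2205/8 − 441/2 = 441/8; t_c = (441/8)/(63/2) = 7/4
T = 2·7 + 7/4 = 63/4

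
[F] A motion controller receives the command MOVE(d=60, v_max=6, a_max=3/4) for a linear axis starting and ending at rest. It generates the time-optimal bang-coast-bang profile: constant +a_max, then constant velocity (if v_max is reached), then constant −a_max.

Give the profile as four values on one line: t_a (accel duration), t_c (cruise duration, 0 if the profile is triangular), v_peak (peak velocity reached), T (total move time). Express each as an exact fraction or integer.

(v_max)²/a_max = 6²/(3/4) = 48
60 ≥ 48 so v_max reached
t_a = 6/(3/4) = 8; v_peak = 6
d_cruise = 60 − 48 = 12; t_c = 12/6 = 2
T = 2·8 + 2 = 18

t_a=8 t_c=2 v_peak=6 T=18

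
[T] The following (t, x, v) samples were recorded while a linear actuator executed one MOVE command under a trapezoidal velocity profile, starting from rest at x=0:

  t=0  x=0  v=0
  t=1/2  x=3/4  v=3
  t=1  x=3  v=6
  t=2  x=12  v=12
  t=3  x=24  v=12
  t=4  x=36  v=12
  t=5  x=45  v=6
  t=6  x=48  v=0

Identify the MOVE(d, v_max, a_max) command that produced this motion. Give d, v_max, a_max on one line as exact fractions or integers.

final state: t=6, x=48, v=0 → d = 48
a_max = (3−0)/(1/2−0) = 6
max v = 12 over t∈[2,4] → v_max = 12
check: 12·(2+2) = 48 ✓

d=48 v_max=12 a_max=6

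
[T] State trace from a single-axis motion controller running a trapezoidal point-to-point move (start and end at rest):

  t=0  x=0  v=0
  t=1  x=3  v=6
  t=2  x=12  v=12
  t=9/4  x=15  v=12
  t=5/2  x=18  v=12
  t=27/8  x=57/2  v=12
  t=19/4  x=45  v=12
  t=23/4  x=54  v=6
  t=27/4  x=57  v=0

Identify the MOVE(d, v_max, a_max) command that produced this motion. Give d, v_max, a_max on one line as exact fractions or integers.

final state: t=27/4, x=57, v=0 → d = 57
a_max = (6−0)/(1−0) = 6
max v = 12 over t∈[2,19/4] → v_max = 12
check: 12·(2+11/4) = 57 ✓

d=57 v_max=12 a_max=6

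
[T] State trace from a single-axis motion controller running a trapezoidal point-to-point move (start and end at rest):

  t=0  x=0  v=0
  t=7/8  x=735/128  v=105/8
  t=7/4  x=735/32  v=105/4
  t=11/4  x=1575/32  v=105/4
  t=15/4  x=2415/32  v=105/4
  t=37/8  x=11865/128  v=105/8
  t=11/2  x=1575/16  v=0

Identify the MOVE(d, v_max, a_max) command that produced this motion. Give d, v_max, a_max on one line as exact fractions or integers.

d=1575/16 v_max=105/4 a_max=15

final state: t=11/2, x=1575/16, v=0 → d = 1575/16
a_max = (105/8−0)/(7/8−0) = 15
max v = 105/4 over t∈[7/4,15/4] → v_max = 105/4
check: 105/4·(7/4+2) = 1575/16 ✓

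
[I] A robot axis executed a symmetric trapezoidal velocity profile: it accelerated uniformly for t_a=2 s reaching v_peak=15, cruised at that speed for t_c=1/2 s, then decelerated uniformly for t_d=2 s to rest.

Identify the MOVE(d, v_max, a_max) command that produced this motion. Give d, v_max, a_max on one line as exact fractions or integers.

d=75/2 v_max=15 a_max=15/2

a_max = 15/2
d_a = ½·15·2 = 15; d_c = 15·1/2 = 15/2
d = 2·15 + 15/2 = 75/2
t_c = 1/2 > 0 ⇒ limit active, v_max = 15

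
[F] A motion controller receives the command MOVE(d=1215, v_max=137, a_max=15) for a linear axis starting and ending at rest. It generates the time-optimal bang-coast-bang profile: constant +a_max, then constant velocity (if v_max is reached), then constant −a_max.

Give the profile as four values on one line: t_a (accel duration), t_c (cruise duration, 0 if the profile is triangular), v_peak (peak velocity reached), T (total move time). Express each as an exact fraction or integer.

(v_max)²/a_max = 137²/15 = 18769/15
1215 < 18769/15 ⇒ no cruise
v_peak = √(1215·15) = √18225 = 135
t_a = 135/15 = 9; t_c = 0
T = 2·9 = 18

t_a=9 t_c=0 v_peak=135 T=18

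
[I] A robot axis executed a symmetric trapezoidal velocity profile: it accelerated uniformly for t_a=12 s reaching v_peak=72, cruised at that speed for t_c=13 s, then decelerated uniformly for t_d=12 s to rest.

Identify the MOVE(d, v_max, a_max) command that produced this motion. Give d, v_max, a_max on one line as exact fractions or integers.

d=1800 v_max=72 a_max=6

a_max = 72/12 = 6
d_a = ½·72·12 = 432; d_c = 72·13 = 936
d = 2·432 + 936 = 1800
t_c = 13 > 0 ⇒ limit active, v_max = 72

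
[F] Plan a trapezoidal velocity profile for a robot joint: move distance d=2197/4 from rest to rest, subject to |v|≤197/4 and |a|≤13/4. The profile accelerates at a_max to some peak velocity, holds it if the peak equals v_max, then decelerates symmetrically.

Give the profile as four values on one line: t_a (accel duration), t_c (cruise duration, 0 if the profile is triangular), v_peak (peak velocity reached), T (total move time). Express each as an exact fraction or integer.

v_max²/a_max = (197/4)²/(13/4) = 38809/52
2197/4 < 38809/52 so t_c = 0
v_peak = √(2197/4·13/4) = √(28561/16) = 169/4
t_a = (169/4)/(13/4) = 13; t_c = 0
T = 2·13 = 26

t_a=13 t_c=0 v_peak=169/4 T=26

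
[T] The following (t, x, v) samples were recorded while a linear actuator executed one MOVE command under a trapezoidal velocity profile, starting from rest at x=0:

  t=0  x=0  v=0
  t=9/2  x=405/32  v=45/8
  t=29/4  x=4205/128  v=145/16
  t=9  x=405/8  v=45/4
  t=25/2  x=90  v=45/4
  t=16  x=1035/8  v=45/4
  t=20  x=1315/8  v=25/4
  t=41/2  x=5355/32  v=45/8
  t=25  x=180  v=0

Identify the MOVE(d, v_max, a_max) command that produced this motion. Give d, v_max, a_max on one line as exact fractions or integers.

d=180 v_max=45/4 a_max=5/4

final state: t=25, x=180, v=0 → d = 180
a_max = (45/8−0)/(9/2−0) = 5/4
max v = 45/4 over t∈[9,16] → v_max = 45/4
check: 45/4·(9+7) = 180 ✓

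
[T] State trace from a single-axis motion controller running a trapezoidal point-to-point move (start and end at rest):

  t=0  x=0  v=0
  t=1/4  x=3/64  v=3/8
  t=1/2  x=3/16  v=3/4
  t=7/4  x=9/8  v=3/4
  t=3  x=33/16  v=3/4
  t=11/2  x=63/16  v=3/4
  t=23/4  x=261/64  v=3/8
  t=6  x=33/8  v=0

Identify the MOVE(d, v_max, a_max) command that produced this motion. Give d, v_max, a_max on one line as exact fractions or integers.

d=33/8 v_max=3/4 a_max=3/2

final state: t=6, x=33/8, v=0 → d = 33/8
a_max = (3/8−0)/(1/4−0) = 3/2
max v = 3/4 over t∈[1/2,11/2] → v_max = 3/4
check: 3/4·(1/2+5) = 33/8 ✓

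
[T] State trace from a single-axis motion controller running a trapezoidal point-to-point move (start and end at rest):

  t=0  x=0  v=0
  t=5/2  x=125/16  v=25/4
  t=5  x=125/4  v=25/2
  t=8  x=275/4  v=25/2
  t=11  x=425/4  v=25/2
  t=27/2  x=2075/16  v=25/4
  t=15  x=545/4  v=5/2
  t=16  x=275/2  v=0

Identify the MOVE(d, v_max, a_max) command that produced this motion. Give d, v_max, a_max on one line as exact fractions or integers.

d=275/2 v_max=25/2 a_max=5/2

final state: t=16, x=275/2, v=0 → d = 275/2
a_max = (25/4−0)/(5/2−0) = 5/2
max v = 25/2 over t∈[5,11] → v_max = 25/2
check: 25/2·(5+6) = 275/2 ✓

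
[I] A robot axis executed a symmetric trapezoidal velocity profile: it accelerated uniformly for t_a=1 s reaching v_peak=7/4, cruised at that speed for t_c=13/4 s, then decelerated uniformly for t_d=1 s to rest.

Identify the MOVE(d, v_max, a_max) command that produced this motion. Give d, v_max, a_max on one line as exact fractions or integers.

d=119/16 v_max=7/4 a_max=7/4

a_max = (7/4)/1 = 7/4
d_a = ½·7/4·1 = 7/8; d_c = 7/4·13/4 = 91/16
d = 2·7/8 + 91/16 = 119/16
t_c = 13/4 > 0 so v_max = 7/4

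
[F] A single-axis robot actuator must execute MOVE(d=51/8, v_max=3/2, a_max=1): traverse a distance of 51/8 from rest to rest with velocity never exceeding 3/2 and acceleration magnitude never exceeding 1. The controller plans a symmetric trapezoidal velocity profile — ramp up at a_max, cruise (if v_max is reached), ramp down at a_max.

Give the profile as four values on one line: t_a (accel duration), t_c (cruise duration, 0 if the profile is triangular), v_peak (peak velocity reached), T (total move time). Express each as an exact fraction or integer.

vₘ²/aₘ = (3/2)²/1 = 9/4
51/8 ≥ 9/4 → trapezoidal
t_a = (3/2)/1 = 3/2; v_peak = 3/2
d_cruise = 51/8 − 9/4 = 33/8; t_c = (33/8)/(3/2) = 11/4
T = 2·3/2 + 11/4 = 23/4

t_a=3/2 t_c=11/4 v_peak=3/2 T=23/4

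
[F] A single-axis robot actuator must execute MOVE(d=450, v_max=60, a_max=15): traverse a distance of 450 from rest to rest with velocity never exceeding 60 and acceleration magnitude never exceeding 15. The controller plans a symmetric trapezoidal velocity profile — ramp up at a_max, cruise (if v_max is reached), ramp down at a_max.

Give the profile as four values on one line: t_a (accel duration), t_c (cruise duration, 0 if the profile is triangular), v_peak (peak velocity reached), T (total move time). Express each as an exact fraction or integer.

t_a=4 t_c=7/2 v_peak=60 T=23/2

v_max²/a_max = 60²/15 = 240
450 ≥ 240 → trapezoidal
t_a = 60/15 = 4; v_peak = 60
d_cruise = 450 − 240 = 210; t_c = 210/60 = 7/2
T = 2·4 + 7/2 = 23/2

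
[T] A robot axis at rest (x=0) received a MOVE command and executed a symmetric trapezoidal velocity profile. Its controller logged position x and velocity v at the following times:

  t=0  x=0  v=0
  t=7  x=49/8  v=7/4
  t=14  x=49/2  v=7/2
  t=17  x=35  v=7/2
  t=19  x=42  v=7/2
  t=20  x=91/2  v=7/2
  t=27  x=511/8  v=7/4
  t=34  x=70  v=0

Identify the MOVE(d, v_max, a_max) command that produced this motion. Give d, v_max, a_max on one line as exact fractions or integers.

d=70 v_max=7/2 a_max=1/4

final state: t=34, x=70, v=0 → d = 70
a_max = (7/4−0)/(7−0) = 1/4
max v = 7/2 over t∈[14,20] → v_max = 7/2
check: 7/2·(14+6) = 70 ✓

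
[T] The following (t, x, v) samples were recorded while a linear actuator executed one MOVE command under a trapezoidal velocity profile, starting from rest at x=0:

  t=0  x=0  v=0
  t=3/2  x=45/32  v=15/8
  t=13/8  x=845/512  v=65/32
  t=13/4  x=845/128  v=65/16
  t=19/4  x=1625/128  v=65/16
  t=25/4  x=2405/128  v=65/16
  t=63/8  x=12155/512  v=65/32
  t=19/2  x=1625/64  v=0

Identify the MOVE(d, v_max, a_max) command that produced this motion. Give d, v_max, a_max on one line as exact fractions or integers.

d=1625/64 v_max=65/16 a_max=5/4

final state: t=19/2, x=1625/64, v=0 → d = 1625/64
a_max = (15/8−0)/(3/2−0) = 5/4
max v = 65/16 over t∈[13/4,25/4] → v_max = 65/16
check: 65/16·(13/4+3) = 1625/64 ✓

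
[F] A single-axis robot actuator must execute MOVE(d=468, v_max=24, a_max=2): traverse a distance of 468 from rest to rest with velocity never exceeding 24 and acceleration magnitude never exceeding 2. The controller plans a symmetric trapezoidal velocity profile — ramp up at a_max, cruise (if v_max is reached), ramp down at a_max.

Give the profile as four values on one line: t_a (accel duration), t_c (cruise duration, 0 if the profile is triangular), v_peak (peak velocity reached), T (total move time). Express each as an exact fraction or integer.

vₘ²/aₘ = 24²/2 = 288
468 ≥ 288 → trapezoidal
t_a = 24/2 = 12; v_peak = 24
d_cruise = 468 − 288 = 180; t_c = 180/24 = 15/2
T = 2·12 + 15/2 = 63/2

t_a=12 t_c=15/2 v_peak=24 T=63/2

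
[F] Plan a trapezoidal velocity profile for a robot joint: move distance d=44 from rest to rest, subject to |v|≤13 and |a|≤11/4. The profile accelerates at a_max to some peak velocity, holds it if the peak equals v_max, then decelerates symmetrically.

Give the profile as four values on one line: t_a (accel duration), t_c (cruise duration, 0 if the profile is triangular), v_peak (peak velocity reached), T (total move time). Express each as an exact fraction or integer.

t_a=4 t_c=0 v_peak=11 T=8

vₘ²/aₘ = 13²/(11/4) = 676/11
44 < 676/11 → triangular
v_peak = √(44·11/4) = √121 = 11
t_a = 11/(11/4) = 4; t_c = 0
T = 2·4 = 8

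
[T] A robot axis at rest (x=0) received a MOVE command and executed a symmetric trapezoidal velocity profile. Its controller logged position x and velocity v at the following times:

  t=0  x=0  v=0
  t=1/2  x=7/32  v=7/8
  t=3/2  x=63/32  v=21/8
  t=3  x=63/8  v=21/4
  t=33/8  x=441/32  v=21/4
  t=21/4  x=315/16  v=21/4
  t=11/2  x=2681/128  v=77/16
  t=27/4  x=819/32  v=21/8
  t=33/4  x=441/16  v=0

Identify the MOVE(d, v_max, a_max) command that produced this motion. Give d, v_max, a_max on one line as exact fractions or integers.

final state: t=33/4, x=441/16, v=0 → d = 441/16
a_max = (7/8−0)/(1/2−0) = 7/4
max v = 21/4 over t∈[3,21/4] → v_max = 21/4
check: 21/4·(3+9/4) = 441/16 ✓

d=441/16 v_max=21/4 a_max=7/4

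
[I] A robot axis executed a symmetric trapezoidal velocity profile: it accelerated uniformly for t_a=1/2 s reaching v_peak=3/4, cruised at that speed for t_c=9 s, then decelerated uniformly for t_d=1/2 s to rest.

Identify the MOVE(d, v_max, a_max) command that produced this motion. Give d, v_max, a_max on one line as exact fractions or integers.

d=57/8 v_max=3/4 a_max=3/2

a_max = (3/4)/(1/2) = 3/2
d_a = ½·3/4·1/2 = 3/16; d_c = 3/4·9 = 27/4
d = 2·3/16 + 27/4 = 57/8
t_c = 9 > 0 ⇒ limit active, v_max = 3/4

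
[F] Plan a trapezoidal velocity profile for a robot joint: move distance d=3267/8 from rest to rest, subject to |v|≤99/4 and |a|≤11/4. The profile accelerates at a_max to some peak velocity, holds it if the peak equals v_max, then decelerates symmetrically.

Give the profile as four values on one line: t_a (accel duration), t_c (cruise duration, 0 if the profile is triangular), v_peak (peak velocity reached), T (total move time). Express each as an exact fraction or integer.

t_a=9 t_c=15/2 v_peak=99/4 T=51/2

v_max²/a_max = (99/4)²/(11/4) = 891/4
3267/8 ≥ 891/4 → trapezoidal
t_a = (99/4)/(11/4) = 9; v_peak = 99/4
d_cruise = 3267/8 − 891/4 = 1485/8; t_c = (1485/8)/(99/4) = 15/2
T = 2·9 + 15/2 = 51/2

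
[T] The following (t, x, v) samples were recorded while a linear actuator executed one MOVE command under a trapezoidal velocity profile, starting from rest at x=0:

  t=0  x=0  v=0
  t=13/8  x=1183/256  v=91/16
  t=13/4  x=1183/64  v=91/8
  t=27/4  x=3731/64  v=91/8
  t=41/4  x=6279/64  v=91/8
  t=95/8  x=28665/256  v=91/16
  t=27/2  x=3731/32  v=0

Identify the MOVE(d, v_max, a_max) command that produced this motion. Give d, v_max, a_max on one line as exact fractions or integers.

final state: t=27/2, x=3731/32, v=0 → d = 3731/32
a_max = (91/16−0)/(13/8−0) = 7/2
max v = 91/8 over t∈[13/4,41/4] → v_max = 91/8
check: 91/8·(13/4+7) = 3731/32 ✓

d=3731/32 v_max=91/8 a_max=7/2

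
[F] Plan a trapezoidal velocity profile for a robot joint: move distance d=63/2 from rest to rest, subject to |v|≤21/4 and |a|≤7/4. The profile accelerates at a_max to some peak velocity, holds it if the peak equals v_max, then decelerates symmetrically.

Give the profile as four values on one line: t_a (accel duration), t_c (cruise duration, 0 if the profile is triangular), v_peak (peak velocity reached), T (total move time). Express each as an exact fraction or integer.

t_a=3 t_c=3 v_peak=21/4 T=9

v_max²/a_max = (21/4)²/(7/4) = 63/4
63/2 ≥ 63/4 ⇒ cruise phase
t_a = (21/4)/(7/4) = 3; v_peak = 21/4
d_cruise = 63/2 − 63/4 = 63/4; t_c = (63/4)/(21/4) = 3
T = 2·3 + 3 = 9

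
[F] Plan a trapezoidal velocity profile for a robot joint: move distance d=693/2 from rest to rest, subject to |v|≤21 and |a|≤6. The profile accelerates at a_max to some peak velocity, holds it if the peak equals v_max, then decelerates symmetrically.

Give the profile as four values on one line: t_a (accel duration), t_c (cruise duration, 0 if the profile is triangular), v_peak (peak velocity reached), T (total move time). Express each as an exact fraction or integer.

t_a=7/2 t_c=13 v_peak=21 T=20

(v_max)²/a_max = 21²/6 = 147/2
693/2 ≥ 147/2 ⇒ cruise phase
t_a = 21/6 = 7/2; v_peak = 21
d_cruise = 693/2 − 147/2 = 273; t_c = 273/21 = 13
T = 2·7/2 + 13 = 20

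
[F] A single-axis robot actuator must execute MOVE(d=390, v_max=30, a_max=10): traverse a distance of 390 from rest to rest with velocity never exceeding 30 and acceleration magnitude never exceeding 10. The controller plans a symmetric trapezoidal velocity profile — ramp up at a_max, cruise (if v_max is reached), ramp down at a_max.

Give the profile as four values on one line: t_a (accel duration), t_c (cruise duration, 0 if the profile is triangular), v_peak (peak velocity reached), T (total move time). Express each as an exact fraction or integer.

t_a=3 t_c=10 v_peak=30 T=16

(v_max)²/a_max = 30²/10 = 90
390 ≥ 90 so v_max reached
t_a = 30/10 = 3; v_peak = 30
d_cruise = 390 − 90 = 300; t_c = 300/30 = 10
T = 2·3 + 10 = 16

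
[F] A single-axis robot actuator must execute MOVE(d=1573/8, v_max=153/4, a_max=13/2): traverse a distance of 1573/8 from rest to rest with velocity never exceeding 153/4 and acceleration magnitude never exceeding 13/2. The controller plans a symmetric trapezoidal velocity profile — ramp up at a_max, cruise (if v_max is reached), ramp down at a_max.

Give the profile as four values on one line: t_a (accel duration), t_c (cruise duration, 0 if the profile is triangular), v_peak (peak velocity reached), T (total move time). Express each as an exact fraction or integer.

(v_max)²/a_max = (153/4)²/(13/2) = 23409/104
1573/8 < 23409/104 ⇒ no cruise
v_peak = √(1573/8·13/2) = √(20449/16) = 143/4
t_a = (143/4)/(13/2) = 11/2; t_c = 0
T = 2·11/2 = 11

t_a=11/2 t_c=0 v_peak=143/4 T=11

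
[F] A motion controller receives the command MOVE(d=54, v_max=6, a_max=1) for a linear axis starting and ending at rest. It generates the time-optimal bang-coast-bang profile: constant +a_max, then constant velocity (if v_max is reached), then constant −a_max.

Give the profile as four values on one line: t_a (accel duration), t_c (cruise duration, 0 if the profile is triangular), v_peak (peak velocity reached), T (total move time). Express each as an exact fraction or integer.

(v_max)²/a_max = 6²/1 = 36
54 ≥ 36 ⇒ cruise phase
t_a = 6/1 = 6; v_peak = 6
d_cruise = 54 − 36 = 18; t_c = 18/6 = 3
T = 2·6 + 3 = 15

t_a=6 t_c=3 v_peak=6 T=15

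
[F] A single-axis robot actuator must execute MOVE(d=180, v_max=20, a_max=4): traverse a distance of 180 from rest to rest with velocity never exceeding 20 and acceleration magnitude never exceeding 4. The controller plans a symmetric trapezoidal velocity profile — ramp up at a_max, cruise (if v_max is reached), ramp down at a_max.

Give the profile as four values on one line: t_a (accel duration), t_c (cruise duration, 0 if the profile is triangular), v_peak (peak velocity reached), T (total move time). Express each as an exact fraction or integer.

t_a=5 t_c=4 v_peak=20 T=14

v_max²/a_max = 20²/4 = 100
180 ≥ 100 → trapezoidal
t_a = 20/4 = 5; v_peak = 20
d_cruise = 180 − 100 = 80; t_c = 80/20 = 4
T = 2·5 + 4 = 14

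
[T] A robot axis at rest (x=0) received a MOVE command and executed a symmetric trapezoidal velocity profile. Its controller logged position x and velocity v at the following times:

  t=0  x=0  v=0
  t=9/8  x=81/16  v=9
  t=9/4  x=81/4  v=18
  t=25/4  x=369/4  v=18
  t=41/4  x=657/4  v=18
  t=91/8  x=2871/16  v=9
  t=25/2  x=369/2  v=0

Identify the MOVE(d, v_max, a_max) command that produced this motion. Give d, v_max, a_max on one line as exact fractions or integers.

d=369/2 v_max=18 a_max=8

final state: t=25/2, x=369/2, v=0 → d = 369/2
a_max = (9−0)/(9/8−0) = 8
max v = 18 over t∈[9/4,41/4] → v_max = 18
check: 18·(9/4+8) = 369/2 ✓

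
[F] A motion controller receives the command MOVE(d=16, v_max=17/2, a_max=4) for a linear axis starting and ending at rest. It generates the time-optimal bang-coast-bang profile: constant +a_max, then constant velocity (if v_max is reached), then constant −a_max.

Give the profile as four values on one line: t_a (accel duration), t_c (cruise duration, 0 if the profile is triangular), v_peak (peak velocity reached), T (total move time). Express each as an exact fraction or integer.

t_a=2 t_c=0 v_peak=8 T=4

(v_max)²/a_max = (17/2)²/4 = 289/16
16 < 289/16 → triangular
v_peak = √(16·4) = √64 = 8
t_a = 8/4 = 2; t_c = 0
T = 2·2 = 4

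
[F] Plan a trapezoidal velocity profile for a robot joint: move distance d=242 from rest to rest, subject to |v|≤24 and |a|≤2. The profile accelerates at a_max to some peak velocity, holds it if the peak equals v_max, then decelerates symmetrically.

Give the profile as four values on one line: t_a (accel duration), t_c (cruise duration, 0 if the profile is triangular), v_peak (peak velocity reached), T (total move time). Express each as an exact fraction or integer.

t_a=11 t_c=0 v_peak=22 T=22

v_max²/a_max = 24²/2 = 288
242 < 288 → triangular
v_peak = √(242·2) = √484 = 22
t_a = 22/2 = 11; t_c = 0
T = 2·11 = 22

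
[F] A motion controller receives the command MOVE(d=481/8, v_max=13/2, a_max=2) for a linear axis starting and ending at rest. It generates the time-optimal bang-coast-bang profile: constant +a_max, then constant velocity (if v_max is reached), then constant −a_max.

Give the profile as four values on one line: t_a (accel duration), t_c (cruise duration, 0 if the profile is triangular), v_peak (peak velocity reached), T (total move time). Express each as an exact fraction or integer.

t_a=13/4 t_c=6 v_peak=13/2 T=25/2

v_max²/a_max = (13/2)²/2 = 169/8
481/8 ≥ 169/8 ⇒ cruise phase
t_a = (13/2)/2 = 13/4; v_peak = 13/2
d_cruise = 481/8 − 169/8 = 39; t_c = 39/(13/2) = 6
T = 2·13/4 + 6 = 25/2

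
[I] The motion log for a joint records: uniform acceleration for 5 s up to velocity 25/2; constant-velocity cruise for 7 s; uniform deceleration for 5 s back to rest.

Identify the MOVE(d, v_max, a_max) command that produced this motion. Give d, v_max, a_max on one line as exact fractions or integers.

a_max = (25/2)/5 = 5/2
d_a = ½·25/2·5 = 125/4; d_c = 25/2·7 = 175/2
d = 2·125/4 + 175/2 = 150
t_c = 7 > 0 so v_max = 25/2

d=150 v_max=25/2 a_max=5/2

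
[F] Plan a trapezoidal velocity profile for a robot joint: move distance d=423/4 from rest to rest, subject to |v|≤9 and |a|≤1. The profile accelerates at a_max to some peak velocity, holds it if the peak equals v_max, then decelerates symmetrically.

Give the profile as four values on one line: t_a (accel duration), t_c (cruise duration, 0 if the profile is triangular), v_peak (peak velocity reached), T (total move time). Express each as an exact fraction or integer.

t_a=9 t_c=11/4 v_peak=9 T=83/4

(v_max)²/a_max = 9²/1 = 81
423/4 ≥ 81 ⇒ cruise phase
t_a = 9/1 = 9; v_peak = 9
d_cruise = 423/4 − 81 = 99/4; t_c = (99/4)/9 = 11/4
T = 2·9 + 11/4 = 83/4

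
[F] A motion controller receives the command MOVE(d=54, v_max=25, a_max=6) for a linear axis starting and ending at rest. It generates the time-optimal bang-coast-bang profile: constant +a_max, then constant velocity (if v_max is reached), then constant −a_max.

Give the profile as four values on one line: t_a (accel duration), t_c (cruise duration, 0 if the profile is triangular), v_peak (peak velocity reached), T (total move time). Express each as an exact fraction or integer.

v_max²/a_max = 25²/6 = 625/6
54 < 625/6 so t_c = 0
v_peak = √(54·6) = √324 = 18
t_a = 18/6 = 3; t_c = 0
T = 2·3 = 6

t_a=3 t_c=0 v_peak=18 T=6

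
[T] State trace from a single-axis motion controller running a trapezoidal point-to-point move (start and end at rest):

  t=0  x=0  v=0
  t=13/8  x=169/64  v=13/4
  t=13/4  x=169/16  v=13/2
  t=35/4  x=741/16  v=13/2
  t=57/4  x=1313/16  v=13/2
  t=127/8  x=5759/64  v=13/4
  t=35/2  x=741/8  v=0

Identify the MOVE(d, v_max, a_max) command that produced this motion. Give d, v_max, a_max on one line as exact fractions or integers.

d=741/8 v_max=13/2 a_max=2

final state: t=35/2, x=741/8, v=0 → d = 741/8
a_max = (13/4−0)/(13/8−0) = 2
max v = 13/2 over t∈[13/4,57/4] → v_max = 13/2
check: 13/2·(13/4+11) = 741/8 ✓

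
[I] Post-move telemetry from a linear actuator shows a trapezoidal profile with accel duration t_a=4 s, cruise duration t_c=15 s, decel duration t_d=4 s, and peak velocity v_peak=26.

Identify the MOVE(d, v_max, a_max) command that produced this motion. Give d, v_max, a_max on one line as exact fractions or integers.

a_max = 26/4 = 13/2
d_a = ½·26·4 = 52; d_c = 26·15 = 390
d = 2·52 + 390 = 494
t_c = 15 > 0 so v_max = 26

d=494 v_max=26 a_max=13/2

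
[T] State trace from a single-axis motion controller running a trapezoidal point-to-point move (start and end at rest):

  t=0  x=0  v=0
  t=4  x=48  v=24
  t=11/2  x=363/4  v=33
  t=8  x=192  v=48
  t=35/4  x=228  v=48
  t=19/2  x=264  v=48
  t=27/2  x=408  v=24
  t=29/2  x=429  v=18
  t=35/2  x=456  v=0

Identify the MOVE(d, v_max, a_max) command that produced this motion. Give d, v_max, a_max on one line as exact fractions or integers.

final state: t=35/2, x=456, v=0 → d = 456
a_max = (24−0)/(4−0) = 6
max v = 48 over t∈[8,19/2] → v_max = 48
check: 48·(8+3/2) = 456 ✓

d=456 v_max=48 a_max=6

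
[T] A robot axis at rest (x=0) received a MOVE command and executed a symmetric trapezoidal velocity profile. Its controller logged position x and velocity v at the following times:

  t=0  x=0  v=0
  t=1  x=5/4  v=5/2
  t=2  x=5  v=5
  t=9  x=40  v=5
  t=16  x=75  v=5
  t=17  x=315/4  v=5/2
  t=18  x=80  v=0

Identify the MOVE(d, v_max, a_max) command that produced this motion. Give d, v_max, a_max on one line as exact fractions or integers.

final state: t=18, x=80, v=0 → d = 80
a_max = (5/2−0)/(1−0) = 5/2
max v = 5 over t∈[2,16] → v_max = 5
check: 5·(2+14) = 80 ✓

d=80 v_max=5 a_max=5/2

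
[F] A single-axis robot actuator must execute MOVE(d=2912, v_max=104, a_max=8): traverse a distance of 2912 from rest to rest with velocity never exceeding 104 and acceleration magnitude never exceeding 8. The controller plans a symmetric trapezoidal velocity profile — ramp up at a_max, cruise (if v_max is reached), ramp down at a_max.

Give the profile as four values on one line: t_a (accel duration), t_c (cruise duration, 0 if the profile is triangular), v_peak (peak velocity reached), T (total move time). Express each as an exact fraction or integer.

t_a=13 t_c=15 v_peak=104 T=41

(v_max)²/a_max = 104²/8 = 1352
2912 ≥ 1352 ⇒ cruise phase
t_a = 104/8 = 13; v_peak = 104
d_cruise = 2912 − 1352 = 1560; t_c = 1560/104 = 15
T = 2·13 + 15 = 41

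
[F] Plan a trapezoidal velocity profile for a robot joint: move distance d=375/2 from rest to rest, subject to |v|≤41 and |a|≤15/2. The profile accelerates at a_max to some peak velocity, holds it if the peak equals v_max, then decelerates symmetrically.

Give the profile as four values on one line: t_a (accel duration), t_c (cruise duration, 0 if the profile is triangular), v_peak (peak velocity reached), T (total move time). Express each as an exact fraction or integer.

v_max²/a_max = 41²/(15/2) = 3362/15
375/2 < 3362/15 so t_c = 0
v_peak = √(375/2·15/2) = √(5625/4) = 75/2
t_a = (75/2)/(15/2) = 5; t_c = 0
T = 2·5 = 10

t_a=5 t_c=0 v_peak=75/2 T=10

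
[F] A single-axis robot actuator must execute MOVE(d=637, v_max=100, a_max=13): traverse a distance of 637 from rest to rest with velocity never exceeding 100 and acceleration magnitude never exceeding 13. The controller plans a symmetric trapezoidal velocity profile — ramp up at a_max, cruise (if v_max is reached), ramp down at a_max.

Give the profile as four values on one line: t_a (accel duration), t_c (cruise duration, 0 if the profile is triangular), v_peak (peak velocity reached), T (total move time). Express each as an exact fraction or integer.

v_max²/a_max = 100²/13 = 10000/13
637 < 10000/13 so t_c = 0
v_peak = √(637·13) = √8281 = 91
t_a = 91/13 = 7; t_c = 0
T = 2·7 = 14

t_a=7 t_c=0 v_peak=91 T=14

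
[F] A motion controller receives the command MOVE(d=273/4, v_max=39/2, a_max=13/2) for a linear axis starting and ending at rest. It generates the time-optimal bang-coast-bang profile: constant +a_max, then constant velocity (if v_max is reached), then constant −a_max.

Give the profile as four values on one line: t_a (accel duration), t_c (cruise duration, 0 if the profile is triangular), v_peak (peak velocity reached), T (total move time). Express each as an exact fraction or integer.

(v_max)²/a_max = (39/2)²/(13/2) = 117/2
273/4 ≥ 117/2 so v_max reached
t_a = (39/2)/(13/2) = 3; v_peak = 39/2
d_cruise = 273/4 − 117/2 = 39/4; t_c = (39/4)/(39/2) = 1/2
T = 2·3 + 1/2 = 13/2

t_a=3 t_c=1/2 v_peak=39/2 T=13/2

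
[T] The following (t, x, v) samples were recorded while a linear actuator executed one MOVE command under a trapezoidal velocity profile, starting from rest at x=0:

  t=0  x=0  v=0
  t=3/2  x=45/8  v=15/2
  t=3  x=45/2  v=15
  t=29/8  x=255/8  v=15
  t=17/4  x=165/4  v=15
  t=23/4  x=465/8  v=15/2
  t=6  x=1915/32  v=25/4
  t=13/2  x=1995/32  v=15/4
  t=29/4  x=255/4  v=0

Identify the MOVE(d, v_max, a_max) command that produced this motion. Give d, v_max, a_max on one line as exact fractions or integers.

final state: t=29/4, x=255/4, v=0 → d = 255/4
a_max = (15/2−0)/(3/2−0) = 5
max v = 15 over t∈[3,17/4] → v_max = 15
check: 15·(3+5/4) = 255/4 ✓

d=255/4 v_max=15 a_max=5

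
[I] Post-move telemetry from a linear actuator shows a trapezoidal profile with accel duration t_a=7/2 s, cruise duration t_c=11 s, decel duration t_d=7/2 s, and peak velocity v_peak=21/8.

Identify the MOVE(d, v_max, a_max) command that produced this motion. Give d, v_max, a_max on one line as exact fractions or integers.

a_max = (21/8)/(7/2) = 3/4
d_a = ½·21/8·7/2 = 147/32; d_c = 21/8·11 = 231/8
d = 2·147/32 + 231/8 = 609/16
t_c = 11 > 0 so v_max = 21/8

d=609/16 v_max=21/8 a_max=3/4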